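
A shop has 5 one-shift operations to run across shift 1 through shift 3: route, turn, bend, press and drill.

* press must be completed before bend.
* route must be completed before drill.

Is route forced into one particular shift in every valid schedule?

route can be shift 1 (e.g. press in shift 1; drill in shift 2; route in shift 1; turn in shift 1; bend in shift 2) or shift 2 (e.g. route=shift 2, press=shift 1, turn=shift 1, drill=shift 3, bend=shift 2).

No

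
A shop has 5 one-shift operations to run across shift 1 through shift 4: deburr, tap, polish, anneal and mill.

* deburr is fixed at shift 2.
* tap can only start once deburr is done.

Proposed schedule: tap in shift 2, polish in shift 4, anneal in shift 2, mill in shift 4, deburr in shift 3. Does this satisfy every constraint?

deburr is fixed at shift 2 — violated.
tap can only start once deburr is done — violated.

Invalid. tap can only start once deburr is done.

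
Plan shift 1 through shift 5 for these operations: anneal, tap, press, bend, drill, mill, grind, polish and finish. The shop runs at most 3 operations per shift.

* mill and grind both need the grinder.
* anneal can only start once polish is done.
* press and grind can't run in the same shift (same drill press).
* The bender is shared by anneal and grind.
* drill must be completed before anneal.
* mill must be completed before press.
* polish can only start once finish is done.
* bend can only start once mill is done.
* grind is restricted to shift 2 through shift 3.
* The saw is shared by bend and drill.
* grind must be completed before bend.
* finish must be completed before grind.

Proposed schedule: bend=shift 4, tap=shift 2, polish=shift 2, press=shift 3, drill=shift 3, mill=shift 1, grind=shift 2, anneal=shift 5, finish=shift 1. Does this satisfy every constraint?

Valid

polish can only start once finish is done — holds.
The bender is shared by anneal and grind — holds.
drill must be completed before anneal — holds.
press and grind can't run in the same shift (same drill press) — holds.
grind is restricted to shift 2 through shift 3 — holds.
finish must be completed before grind — holds.
bend can only start once mill is done — holds.
mill must be completed before press — holds.
anneal can only start once polish is done — holds.
The saw is shared by bend and drill — holds.
grind must be completed before bend — holds.
The shop runs at most 3 operations per shift — holds.
mill and grind both need the grinder — holds.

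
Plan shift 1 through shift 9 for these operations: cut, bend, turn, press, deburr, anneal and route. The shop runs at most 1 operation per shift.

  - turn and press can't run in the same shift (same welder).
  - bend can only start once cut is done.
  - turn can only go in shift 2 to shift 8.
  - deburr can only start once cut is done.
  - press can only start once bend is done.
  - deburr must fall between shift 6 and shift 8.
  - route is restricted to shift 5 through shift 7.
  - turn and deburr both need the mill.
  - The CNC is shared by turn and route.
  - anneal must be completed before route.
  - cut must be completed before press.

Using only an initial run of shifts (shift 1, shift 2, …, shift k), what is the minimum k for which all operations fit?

7 shifts

The precedence chain requires at least 3 distinct shifts.
With at most 1 per shift and 7 operations, at least 7 shifts are needed.
deburr can't be placed before shift 6, so the schedule must run through at least shift 6.
7 works (last occupied shift: shift 7): for example turn=shift 2; cut=shift 1; press=shift 7; deburr=shift 6; bend=shift 3; anneal=shift 4; route=shift 5.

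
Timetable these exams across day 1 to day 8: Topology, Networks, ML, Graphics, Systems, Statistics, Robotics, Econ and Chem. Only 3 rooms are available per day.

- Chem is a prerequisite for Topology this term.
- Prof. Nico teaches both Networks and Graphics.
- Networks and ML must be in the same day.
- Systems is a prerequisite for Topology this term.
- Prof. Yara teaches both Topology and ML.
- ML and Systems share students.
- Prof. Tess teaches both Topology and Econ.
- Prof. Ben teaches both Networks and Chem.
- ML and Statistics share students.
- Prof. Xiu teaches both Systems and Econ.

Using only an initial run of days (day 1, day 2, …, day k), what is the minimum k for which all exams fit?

The precedence chain requires at least 2 distinct days.
With at most 3 per day and 9 exams, at least 3 days are needed.
3 works (last occupied day: day 3): for example Statistics -> day 2; Topology -> day 2; Robotics -> day 2; Econ -> day 3; Chem -> day 1; Networks -> day 3; ML -> day 3; Graphics -> day 1; Systems -> day 1.

3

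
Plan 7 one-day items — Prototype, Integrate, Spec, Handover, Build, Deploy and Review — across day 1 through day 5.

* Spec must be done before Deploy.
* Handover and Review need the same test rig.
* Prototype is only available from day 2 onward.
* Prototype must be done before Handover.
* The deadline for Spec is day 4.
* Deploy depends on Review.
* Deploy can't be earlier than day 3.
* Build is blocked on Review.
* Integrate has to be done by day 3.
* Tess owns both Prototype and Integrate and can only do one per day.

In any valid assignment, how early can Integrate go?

Integrate's own window allows nothing later than day 3.
Integrate at day 1 is achievable: Prototype -> day 2, Handover -> day 3, Build -> day 2, Integrate -> day 1, Spec -> day 1, Deploy -> day 3, Review -> day 1.

day 1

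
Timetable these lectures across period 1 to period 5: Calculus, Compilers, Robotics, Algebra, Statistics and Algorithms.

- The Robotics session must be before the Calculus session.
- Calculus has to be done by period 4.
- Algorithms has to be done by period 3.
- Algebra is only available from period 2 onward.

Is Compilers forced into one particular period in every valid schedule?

Compilers can be period 1 (e.g. Compilers -> period 1; Algorithms -> period 1; Algebra -> period 2; Calculus -> period 2; Robotics -> period 1; Statistics -> period 1) or period 2 (e.g. Algorithms in period 1; Robotics in period 1; Calculus in period 2; Statistics in period 1; Compilers in period 2; Algebra in period 2).

No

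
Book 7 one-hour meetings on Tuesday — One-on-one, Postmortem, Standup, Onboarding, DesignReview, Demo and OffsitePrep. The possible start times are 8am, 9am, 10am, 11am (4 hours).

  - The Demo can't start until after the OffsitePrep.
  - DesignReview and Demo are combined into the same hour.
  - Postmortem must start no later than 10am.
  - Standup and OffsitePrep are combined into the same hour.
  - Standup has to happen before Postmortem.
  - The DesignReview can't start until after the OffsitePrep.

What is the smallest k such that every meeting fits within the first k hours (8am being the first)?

2 hours

The precedence chain requires at least 2 distinct hours.
2 works (last occupied hour: 9am): for example Postmortem=9am; DesignReview=9am; Demo=9am; OffsitePrep=8am; Standup=8am; One-on-one=8am; Onboarding=8am.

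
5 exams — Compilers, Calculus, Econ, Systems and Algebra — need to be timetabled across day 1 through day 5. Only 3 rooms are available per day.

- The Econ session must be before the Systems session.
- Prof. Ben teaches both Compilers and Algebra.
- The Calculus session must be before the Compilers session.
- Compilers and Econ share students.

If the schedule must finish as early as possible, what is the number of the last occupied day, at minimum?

2

The precedence chain requires at least 2 distinct days.
With at most 3 per day and 5 exams, at least 2 days are needed.
2 works (last occupied day: day 2): for example Calculus in day 1, Systems in day 2, Compilers in day 2, Econ in day 1, Algebra in day 1.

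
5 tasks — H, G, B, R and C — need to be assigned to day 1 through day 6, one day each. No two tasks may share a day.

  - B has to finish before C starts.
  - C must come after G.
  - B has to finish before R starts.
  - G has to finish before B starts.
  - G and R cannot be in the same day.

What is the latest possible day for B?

Precedence pushes B to at least day 2; downstream work caps B at day 5.
B at day 4 is achievable: R=day 6, G=day 1, B=day 4, H=day 2, C=day 5.
Nothing later works — the conflict and capacity constraints rule out every day after day 4.

day 4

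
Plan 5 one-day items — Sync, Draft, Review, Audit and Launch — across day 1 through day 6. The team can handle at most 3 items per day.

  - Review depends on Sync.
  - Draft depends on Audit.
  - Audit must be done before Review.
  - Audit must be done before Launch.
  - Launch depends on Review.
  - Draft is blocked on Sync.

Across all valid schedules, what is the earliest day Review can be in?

Precedence pushes Review to at least day 2; downstream work caps Review at day 5.
Review at day 2 is achievable: Audit -> day 1, Review -> day 2, Launch -> day 3, Sync -> day 1, Draft -> day 2.

day 2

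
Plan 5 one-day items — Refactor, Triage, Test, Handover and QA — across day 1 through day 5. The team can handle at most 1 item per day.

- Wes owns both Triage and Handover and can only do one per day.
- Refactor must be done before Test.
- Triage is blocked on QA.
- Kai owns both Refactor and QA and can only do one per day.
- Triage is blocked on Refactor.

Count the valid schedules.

25

Splitting on Refactor: it can be day 1 (12), day 2 (9), day 3 (4). Listing each branch's schedules as (Triage, Test, Handover, QA) by day number:
Refactor=day 1: (3,4,5,2) (3,5,4,2) (4,2,5,3) (4,3,5,2) (4,5,2,3) (4,5,3,2) (5,2,3,4) (5,2,4,3) (5,3,2,4) (5,3,4,2) (5,4,2,3) (5,4,3,2) — 12.
Refactor=day 2: (3,4,5,1) (3,5,4,1) (4,3,5,1) (4,5,1,3) (4,5,3,1) (5,3,1,4) (5,3,4,1) (5,4,1,3) (5,4,3,1) — 9.
Refactor=day 3: (4,5,1,2) (4,5,2,1) (5,4,1,2) (5,4,2,1) — 4.
Summing: 12 + 9 + 4 = 25.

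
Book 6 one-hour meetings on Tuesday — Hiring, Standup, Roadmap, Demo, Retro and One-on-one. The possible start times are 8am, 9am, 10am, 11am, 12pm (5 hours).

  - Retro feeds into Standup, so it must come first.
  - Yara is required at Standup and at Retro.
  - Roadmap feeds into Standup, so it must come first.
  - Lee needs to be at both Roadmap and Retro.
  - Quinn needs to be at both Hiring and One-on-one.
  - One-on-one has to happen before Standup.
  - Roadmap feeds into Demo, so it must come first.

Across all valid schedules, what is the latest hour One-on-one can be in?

11am

Downstream work caps One-on-one at 11am.
One-on-one at 11am is achievable: Retro in 9am; One-on-one in 11am; Hiring in 8am; Demo in 9am; Roadmap in 8am; Standup in 12pm.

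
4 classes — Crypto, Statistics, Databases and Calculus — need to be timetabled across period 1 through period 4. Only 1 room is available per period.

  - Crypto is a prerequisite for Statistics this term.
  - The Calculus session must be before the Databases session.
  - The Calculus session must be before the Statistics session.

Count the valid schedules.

Splitting on Crypto: it can be period 1 (2), period 2 (2), period 3 (1). Listing each branch's schedules as (Statistics, Databases, Calculus) by period number:
Crypto=period 1: (3,4,2) (4,3,2) — 2.
Crypto=period 2: (3,4,1) (4,3,1) — 2.
Crypto=period 3: (4,2,1) — 1.
Summing: 2 + 2 + 1 = 5.

5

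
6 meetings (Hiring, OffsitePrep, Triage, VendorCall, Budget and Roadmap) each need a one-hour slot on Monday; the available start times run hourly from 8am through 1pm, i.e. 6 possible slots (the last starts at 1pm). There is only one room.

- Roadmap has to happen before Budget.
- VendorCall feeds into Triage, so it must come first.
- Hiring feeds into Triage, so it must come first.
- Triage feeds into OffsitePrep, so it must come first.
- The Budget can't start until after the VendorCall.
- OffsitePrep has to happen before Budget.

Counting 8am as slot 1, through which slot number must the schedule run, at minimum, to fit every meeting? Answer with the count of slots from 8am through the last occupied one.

The precedence chain requires at least 4 distinct slots.
With at most 1 per slot and 6 meetings, at least 6 slots are needed.
6 works (last occupied slot: 1pm): for example VendorCall=8am; Budget=1pm; OffsitePrep=11am; Roadmap=12pm; Triage=10am; Hiring=9am.

6 slots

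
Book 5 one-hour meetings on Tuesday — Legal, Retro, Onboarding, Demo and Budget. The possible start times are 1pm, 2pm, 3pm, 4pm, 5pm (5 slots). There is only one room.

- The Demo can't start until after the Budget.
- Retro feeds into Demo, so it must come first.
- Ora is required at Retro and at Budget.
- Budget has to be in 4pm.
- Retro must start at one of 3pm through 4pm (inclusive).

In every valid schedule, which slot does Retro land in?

3pm

Retro's window is 3pm–4pm.
Budget is fixed at 4pm, and Retro can't share a slot with Budget.
So Retro must be 3pm.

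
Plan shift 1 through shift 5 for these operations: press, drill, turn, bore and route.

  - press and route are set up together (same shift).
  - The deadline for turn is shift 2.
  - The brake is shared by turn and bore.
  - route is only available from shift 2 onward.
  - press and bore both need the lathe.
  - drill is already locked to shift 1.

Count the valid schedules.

Splitting on press: it can be shift 2 (7), shift 3 (6), shift 4 (6), shift 5 (6). Listing each branch's schedules as (drill, turn, bore, route) by shift number:
press=shift 2: (1,1,3,2) (1,1,4,2) (1,1,5,2) (1,2,1,2) (1,2,3,2) (1,2,4,2) (1,2,5,2) — 7.
press=shift 3: (1,1,2,3) (1,1,4,3) (1,1,5,3) (1,2,1,3) (1,2,4,3) (1,2,5,3) — 6.
press=shift 4: (1,1,2,4) (1,1,3,4) (1,1,5,4) (1,2,1,4) (1,2,3,4) (1,2,5,4) — 6.
press=shift 5: (1,1,2,5) (1,1,3,5) (1,1,4,5) (1,2,1,5) (1,2,3,5) (1,2,4,5) — 6.
Summing: 7 + 6 + 6 + 6 = 25.

25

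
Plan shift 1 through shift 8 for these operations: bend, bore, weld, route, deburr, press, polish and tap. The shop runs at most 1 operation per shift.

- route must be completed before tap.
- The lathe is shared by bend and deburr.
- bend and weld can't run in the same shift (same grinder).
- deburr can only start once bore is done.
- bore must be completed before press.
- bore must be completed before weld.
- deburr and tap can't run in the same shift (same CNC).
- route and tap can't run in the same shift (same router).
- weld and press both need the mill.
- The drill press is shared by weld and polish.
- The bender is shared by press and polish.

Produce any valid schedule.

bore -> shift 1; tap -> shift 6; deburr -> shift 4; press -> shift 5; bend -> shift 7; weld -> shift 2; route -> shift 3; polish -> shift 8

Checking: bore(shift 1) before deburr(shift 4); bore(shift 1) before weld(shift 2); bore(shift 1) before press(shift 5); route(shift 3) before tap(shift 6); bend(shift 7) != deburr(shift 4); weld(shift 2) != polish(shift 8); bend(shift 7) != weld(shift 2); press(shift 5) != polish(shift 8); weld(shift 2) != press(shift 5); route(shift 3) != tap(shift 6); deburr(shift 4) != tap(shift 6); max 1 per shift (cap 1).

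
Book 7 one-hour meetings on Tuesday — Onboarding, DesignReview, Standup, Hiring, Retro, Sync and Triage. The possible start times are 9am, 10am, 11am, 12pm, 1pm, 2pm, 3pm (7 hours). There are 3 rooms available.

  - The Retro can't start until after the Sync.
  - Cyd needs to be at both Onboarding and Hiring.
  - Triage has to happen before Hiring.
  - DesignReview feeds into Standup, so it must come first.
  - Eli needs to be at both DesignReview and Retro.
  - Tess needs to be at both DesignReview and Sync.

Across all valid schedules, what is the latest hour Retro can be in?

3pm

Precedence pushes Retro to at least 10am.
Retro at 3pm is achievable: DesignReview=9am, Sync=10am, Retro=3pm, Triage=9am, Standup=10am, Hiring=10am, Onboarding=9am.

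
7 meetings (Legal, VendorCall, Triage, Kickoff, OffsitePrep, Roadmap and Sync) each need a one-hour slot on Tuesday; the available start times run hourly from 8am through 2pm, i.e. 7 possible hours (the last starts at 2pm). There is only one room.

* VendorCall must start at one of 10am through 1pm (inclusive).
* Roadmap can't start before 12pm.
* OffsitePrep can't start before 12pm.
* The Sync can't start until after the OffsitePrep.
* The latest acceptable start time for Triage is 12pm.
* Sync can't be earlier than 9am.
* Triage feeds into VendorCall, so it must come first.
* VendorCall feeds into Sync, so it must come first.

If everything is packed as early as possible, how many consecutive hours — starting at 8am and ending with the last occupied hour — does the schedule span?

The precedence chain requires at least 3 distinct hours.
With at most 1 per hour and 7 meetings, at least 7 hours are needed.
Propagating the time windows through the other constraints, Sync can't land before 1pm — that is hour 6 counting from 8am — so the schedule must run through at least 6 hours.
7 works (last occupied hour: 2pm): for example Sync -> 2pm; Legal -> 9am; OffsitePrep -> 12pm; Kickoff -> 11am; Triage -> 8am; Roadmap -> 1pm; VendorCall -> 10am.

7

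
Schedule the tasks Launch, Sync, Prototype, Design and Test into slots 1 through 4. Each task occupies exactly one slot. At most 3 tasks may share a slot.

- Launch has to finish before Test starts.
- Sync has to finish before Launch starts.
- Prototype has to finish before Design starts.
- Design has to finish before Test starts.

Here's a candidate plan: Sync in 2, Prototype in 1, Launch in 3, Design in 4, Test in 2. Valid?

Sync has to finish before Launch starts — holds.
At most 3 tasks may share a slot — holds.
Prototype has to finish before Design starts — holds.
Launch has to finish before Test starts — violated.
Design has to finish before Test starts — violated.

Invalid. Design has to finish before Test starts.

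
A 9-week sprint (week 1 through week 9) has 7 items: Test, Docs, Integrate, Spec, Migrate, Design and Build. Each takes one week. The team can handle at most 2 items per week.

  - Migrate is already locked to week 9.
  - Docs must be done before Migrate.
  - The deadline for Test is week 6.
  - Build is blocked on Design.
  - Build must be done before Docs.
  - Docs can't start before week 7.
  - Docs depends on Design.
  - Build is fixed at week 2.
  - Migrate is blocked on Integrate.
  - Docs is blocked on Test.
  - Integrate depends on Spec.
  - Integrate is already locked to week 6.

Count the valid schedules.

Splitting on Docs: it can be week 7 (28), week 8 (28). Listing each branch's schedules as (Test, Integrate, Spec, Migrate, Design, Build) by week number:
Docs=week 7: (1,6,2,9,1,2) (1,6,3,9,1,2) (1,6,4,9,1,2) (1,6,5,9,1,2) (2,6,1,9,1,2) (2,6,3,9,1,2) (2,6,4,9,1,2) (2,6,5,9,1,2) (3,6,1,9,1,2) (3,6,2,9,1,2) (3,6,3,9,1,2) (3,6,4,9,1,2) (3,6,5,9,1,2) (4,6,1,9,1,2) (4,6,2,9,1,2) (4,6,3,9,1,2) (4,6,4,9,1,2) (4,6,5,9,1,2) (5,6,1,9,1,2) (5,6,2,9,1,2) (5,6,3,9,1,2) (5,6,4,9,1,2) (5,6,5,9,1,2) (6,6,1,9,1,2) (6,6,2,9,1,2) (6,6,3,9,1,2) (6,6,4,9,1,2) (6,6,5,9,1,2) — 28.
Docs=week 8: (1,6,2,9,1,2) (1,6,3,9,1,2) (1,6,4,9,1,2) (1,6,5,9,1,2) (2,6,1,9,1,2) (2,6,3,9,1,2) (2,6,4,9,1,2) (2,6,5,9,1,2) (3,6,1,9,1,2) (3,6,2,9,1,2) (3,6,3,9,1,2) (3,6,4,9,1,2) (3,6,5,9,1,2) (4,6,1,9,1,2) (4,6,2,9,1,2) (4,6,3,9,1,2) (4,6,4,9,1,2) (4,6,5,9,1,2) (5,6,1,9,1,2) (5,6,2,9,1,2) (5,6,3,9,1,2) (5,6,4,9,1,2) (5,6,5,9,1,2) (6,6,1,9,1,2) (6,6,2,9,1,2) (6,6,3,9,1,2) (6,6,4,9,1,2) (6,6,5,9,1,2) — 28.
Summing: 28 + 28 = 56.

56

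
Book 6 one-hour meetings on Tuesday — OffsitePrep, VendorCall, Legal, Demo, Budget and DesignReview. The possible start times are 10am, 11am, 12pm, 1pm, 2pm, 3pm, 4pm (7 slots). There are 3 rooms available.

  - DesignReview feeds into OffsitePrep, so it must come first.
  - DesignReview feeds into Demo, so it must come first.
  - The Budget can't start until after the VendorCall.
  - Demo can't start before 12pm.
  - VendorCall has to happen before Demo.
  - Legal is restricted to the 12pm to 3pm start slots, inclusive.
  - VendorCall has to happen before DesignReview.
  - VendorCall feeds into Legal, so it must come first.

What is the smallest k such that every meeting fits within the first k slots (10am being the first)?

3

The precedence chain requires at least 3 distinct slots.
With at most 3 per slot and 6 meetings, at least 2 slots are needed.
3 works (last occupied slot: 12pm): for example Budget in 11am, Demo in 12pm, Legal in 12pm, OffsitePrep in 12pm, DesignReview in 11am, VendorCall in 10am.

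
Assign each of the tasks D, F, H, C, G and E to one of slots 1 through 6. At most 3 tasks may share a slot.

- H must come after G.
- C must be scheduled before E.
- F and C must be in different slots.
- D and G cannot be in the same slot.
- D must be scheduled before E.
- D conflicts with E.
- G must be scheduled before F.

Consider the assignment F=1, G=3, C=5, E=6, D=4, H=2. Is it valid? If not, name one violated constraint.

At most 3 tasks may share a slot — holds.
D must be scheduled before E — holds.
H must come after G — violated.
D conflicts with E — holds.
G must be scheduled before F — violated.
D and G cannot be in the same slot — holds.
F and C must be in different slots — holds.
C must be scheduled before E — holds.

Invalid. G must be scheduled before F.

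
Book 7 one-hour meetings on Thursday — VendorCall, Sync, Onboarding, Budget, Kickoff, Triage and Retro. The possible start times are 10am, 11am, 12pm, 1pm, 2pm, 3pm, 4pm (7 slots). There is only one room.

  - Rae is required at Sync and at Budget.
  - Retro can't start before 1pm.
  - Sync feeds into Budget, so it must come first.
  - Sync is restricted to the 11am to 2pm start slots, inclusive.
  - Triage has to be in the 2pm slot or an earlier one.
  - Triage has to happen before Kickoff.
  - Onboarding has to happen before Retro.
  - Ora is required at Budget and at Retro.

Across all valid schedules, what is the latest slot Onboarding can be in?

3pm

Downstream work caps Onboarding at 3pm.
Onboarding at 3pm is achievable: Budget -> 12pm; Onboarding -> 3pm; Sync -> 11am; Triage -> 10am; Retro -> 4pm; VendorCall -> 2pm; Kickoff -> 1pm.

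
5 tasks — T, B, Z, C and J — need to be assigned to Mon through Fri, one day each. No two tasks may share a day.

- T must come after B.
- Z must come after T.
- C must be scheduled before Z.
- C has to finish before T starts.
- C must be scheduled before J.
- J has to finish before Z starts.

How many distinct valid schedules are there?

5

Splitting on T: it can be Wed (2), Thu (3). Listing each branch's schedules as (B, Z, C, J):
T=Wed: (Mon,Fri,Tue,Thu) (Tue,Fri,Mon,Thu) — 2.
T=Thu: (Mon,Fri,Tue,Wed) (Tue,Fri,Mon,Wed) (Wed,Fri,Mon,Tue) — 3.
Summing: 2 + 3 = 5.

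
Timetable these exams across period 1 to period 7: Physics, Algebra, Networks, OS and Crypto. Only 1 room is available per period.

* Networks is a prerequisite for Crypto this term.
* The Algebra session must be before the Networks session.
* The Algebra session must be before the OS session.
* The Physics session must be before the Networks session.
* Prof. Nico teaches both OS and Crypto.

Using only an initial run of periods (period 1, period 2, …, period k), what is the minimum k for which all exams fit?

The precedence chain requires at least 3 distinct periods.
With at most 1 per period and 5 exams, at least 5 periods are needed.
5 works (last occupied period: period 5): for example OS in period 4, Networks in period 3, Physics in period 2, Crypto in period 5, Algebra in period 1.

5 periods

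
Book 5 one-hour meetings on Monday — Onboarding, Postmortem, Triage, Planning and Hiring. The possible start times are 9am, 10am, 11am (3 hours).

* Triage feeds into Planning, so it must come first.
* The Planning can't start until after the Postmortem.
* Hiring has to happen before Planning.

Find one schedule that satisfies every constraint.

Onboarding in 9am, Planning in 10am, Hiring in 9am, Postmortem in 9am, Triage in 9am

Checking: Hiring(9am) before Planning(10am); Postmortem(9am) before Planning(10am); Triage(9am) before Planning(10am).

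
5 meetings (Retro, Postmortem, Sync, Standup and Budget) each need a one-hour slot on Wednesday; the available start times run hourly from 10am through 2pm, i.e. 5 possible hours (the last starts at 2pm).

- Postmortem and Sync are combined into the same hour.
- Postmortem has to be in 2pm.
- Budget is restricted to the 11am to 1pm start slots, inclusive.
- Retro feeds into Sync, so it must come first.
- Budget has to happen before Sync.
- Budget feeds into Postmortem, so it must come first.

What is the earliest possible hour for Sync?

2pm

Sync must be in the same hour as Postmortem, which can't be before 2pm, so Sync is at least 2pm.
Sync at 2pm is achievable: Sync -> 2pm; Standup -> 10am; Postmortem -> 2pm; Retro -> 10am; Budget -> 11am.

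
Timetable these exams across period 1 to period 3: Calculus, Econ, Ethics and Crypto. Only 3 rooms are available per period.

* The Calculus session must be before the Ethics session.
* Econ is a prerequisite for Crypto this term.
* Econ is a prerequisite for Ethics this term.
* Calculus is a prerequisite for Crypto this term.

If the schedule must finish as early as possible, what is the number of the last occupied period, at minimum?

period 2

The precedence chain requires at least 2 distinct periods.
With at most 3 per period and 4 exams, at least 2 periods are needed.
2 works (last occupied period: period 2): for example Econ=period 1, Ethics=period 2, Calculus=period 1, Crypto=period 2.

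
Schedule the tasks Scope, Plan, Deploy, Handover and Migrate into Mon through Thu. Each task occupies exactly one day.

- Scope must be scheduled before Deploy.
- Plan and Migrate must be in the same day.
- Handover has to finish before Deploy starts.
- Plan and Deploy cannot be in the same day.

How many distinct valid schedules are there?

42

Splitting on Scope: it can be Mon (18), Tue (15), Wed (9). Listing each branch's schedules as (Plan, Deploy, Handover, Migrate):
Scope=Mon: (Mon,Tue,Mon,Mon) (Mon,Wed,Mon,Mon) (Mon,Wed,Tue,Mon) (Mon,Thu,Mon,Mon) (Mon,Thu,Tue,Mon) (Mon,Thu,Wed,Mon) (Tue,Wed,Mon,Tue) (Tue,Wed,Tue,Tue) (Tue,Thu,Mon,Tue) (Tue,Thu,Tue,Tue) (Tue,Thu,Wed,Tue) (Wed,Tue,Mon,Wed) (Wed,Thu,Mon,Wed) (Wed,Thu,Tue,Wed) (Wed,Thu,Wed,Wed) (Thu,Tue,Mon,Thu) (Thu,Wed,Mon,Thu) (Thu,Wed,Tue,Thu) — 18.
Scope=Tue: (Mon,Wed,Mon,Mon) (Mon,Wed,Tue,Mon) (Mon,Thu,Mon,Mon) (Mon,Thu,Tue,Mon) (Mon,Thu,Wed,Mon) (Tue,Wed,Mon,Tue) (Tue,Wed,Tue,Tue) (Tue,Thu,Mon,Tue) (Tue,Thu,Tue,Tue) (Tue,Thu,Wed,Tue) (Wed,Thu,Mon,Wed) (Wed,Thu,Tue,Wed) (Wed,Thu,Wed,Wed) (Thu,Wed,Mon,Thu) (Thu,Wed,Tue,Thu) — 15.
Scope=Wed: (Mon,Thu,Mon,Mon) (Mon,Thu,Tue,Mon) (Mon,Thu,Wed,Mon) (Tue,Thu,Mon,Tue) (Tue,Thu,Tue,Tue) (Tue,Thu,Wed,Tue) (Wed,Thu,Mon,Wed) (Wed,Thu,Tue,Wed) (Wed,Thu,Wed,Wed) — 9.
Summing: 18 + 15 + 9 = 42.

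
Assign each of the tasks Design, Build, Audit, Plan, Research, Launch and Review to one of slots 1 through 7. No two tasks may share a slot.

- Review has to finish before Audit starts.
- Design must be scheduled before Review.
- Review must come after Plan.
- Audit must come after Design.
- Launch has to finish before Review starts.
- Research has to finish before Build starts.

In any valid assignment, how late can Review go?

Precedence pushes Review to at least 2; downstream work caps Review at 6.
Review at 6 is achievable: Design=1, Build=3, Plan=4, Audit=7, Research=2, Launch=5, Review=6.

6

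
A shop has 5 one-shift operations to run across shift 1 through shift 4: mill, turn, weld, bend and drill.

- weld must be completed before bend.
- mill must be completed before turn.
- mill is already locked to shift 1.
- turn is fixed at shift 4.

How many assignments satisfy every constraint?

Splitting on weld: it can be shift 1 (12), shift 2 (8), shift 3 (4). Listing each branch's schedules as (mill, turn, bend, drill) by shift number:
weld=shift 1: (1,4,2,1) (1,4,2,2) (1,4,2,3) (1,4,2,4) (1,4,3,1) (1,4,3,2) (1,4,3,3) (1,4,3,4) (1,4,4,1) (1,4,4,2) (1,4,4,3) (1,4,4,4) — 12.
weld=shift 2: (1,4,3,1) (1,4,3,2) (1,4,3,3) (1,4,3,4) (1,4,4,1) (1,4,4,2) (1,4,4,3) (1,4,4,4) — 8.
weld=shift 3: (1,4,4,1) (1,4,4,2) (1,4,4,3) (1,4,4,4) — 4.
Summing: 12 + 8 + 4 = 24.

24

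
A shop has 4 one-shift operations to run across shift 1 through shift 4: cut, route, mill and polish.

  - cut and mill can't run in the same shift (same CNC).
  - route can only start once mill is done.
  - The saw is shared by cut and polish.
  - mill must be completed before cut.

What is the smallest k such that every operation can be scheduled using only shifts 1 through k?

2

The precedence chain requires at least 2 distinct shifts.
2 works (last occupied shift: shift 2): for example polish in shift 1, mill in shift 1, cut in shift 2, route in shift 2.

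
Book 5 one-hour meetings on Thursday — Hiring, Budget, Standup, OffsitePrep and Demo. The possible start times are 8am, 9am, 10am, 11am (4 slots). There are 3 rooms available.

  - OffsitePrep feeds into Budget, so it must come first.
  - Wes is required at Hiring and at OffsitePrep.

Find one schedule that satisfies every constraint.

Budget -> 9am; Hiring -> 9am; Standup -> 8am; Demo -> 8am; OffsitePrep -> 8am

Checking: OffsitePrep(8am) before Budget(9am); Hiring(9am) != OffsitePrep(8am); max 3 per slot (cap 3).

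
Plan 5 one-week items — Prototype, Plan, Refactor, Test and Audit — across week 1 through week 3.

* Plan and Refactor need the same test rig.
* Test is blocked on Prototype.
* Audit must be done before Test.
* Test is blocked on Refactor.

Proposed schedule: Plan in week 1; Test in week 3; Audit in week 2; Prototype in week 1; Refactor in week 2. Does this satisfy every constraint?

Yes, all constraints hold

Test is blocked on Refactor — holds.
Test is blocked on Prototype — holds.
Plan and Refactor need the same test rig — holds.
Audit must be done before Test — holds.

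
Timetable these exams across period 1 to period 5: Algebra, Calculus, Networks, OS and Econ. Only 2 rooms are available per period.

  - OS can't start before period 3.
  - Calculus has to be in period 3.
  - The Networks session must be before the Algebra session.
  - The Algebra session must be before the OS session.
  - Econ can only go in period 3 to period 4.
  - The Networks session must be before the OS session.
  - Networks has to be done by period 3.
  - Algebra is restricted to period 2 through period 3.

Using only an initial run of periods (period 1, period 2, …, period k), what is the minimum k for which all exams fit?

4 periods

The precedence chain requires at least 3 distinct periods.
With at most 2 per period and 5 exams, at least 3 periods are needed.
Could 3 periods be enough, i.e. nothing placed later than period 3? No: Calculus's window within 3 periods is {period 3}; OS's window within 3 periods is {period 3}; Econ's window within 3 periods is {period 3}; that puts Calculus, OS and Econ all in period 3 — more than 2 per period.
So 3 periods is not enough.
4 works (last occupied period: period 4): for example OS -> period 3, Networks -> period 1, Econ -> period 4, Algebra -> period 2, Calculus -> period 3.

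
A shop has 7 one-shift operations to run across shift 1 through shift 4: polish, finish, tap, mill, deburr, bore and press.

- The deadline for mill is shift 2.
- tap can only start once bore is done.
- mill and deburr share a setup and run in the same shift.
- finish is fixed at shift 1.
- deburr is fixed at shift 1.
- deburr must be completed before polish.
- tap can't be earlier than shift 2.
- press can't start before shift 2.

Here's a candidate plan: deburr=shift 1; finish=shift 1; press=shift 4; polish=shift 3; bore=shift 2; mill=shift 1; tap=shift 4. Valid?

press can't start before shift 2 — holds.
deburr must be completed before polish — holds.
finish is fixed at shift 1 — holds.
tap can't be earlier than shift 2 — holds.
mill and deburr share a setup and run in the same shift — holds.
deburr is fixed at shift 1 — holds.
tap can only start once bore is done — holds.
The deadline for mill is shift 2 — holds.

Yes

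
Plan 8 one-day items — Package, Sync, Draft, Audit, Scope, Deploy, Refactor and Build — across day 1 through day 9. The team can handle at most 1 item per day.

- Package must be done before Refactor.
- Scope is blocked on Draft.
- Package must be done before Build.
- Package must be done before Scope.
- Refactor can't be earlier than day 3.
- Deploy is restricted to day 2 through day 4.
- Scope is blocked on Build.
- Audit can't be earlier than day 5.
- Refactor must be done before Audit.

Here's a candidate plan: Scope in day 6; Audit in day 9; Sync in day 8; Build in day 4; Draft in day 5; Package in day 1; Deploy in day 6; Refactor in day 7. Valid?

No — it violates: Deploy is restricted to day 2 through day 4

Deploy is restricted to day 2 through day 4 — violated.
The team can handle at most 1 item per day — violated.
Package must be done before Build — holds.
Scope is blocked on Build — holds.
Package must be done before Refactor — holds.
Scope is blocked on Draft — holds.
Audit can't be earlier than day 5 — holds.
Package must be done before Scope — holds.
Refactor must be done before Audit — holds.
Refactor can't be earlier than day 3 — holds.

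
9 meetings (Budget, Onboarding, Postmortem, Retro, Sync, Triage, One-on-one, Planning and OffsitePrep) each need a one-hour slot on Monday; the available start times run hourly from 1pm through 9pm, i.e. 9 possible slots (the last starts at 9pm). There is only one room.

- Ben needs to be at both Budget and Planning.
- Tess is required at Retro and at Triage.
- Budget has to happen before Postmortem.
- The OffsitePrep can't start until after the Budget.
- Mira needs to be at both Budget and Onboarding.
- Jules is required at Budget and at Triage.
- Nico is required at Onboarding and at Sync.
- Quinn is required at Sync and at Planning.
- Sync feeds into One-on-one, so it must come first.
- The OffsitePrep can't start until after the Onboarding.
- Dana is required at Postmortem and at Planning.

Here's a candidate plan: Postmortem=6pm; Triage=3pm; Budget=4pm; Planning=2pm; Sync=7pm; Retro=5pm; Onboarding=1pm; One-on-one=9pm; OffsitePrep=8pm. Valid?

Yes

Mira needs to be at both Budget and Onboarding — holds.
Jules is required at Budget and at Triage — holds.
Tess is required at Retro and at Triage — holds.
Dana is required at Postmortem and at Planning — holds.
Quinn is required at Sync and at Planning — holds.
Ben needs to be at both Budget and Planning — holds.
Sync feeds into One-on-one, so it must come first — holds.
The OffsitePrep can't start until after the Budget — holds.
Budget has to happen before Postmortem — holds.
Nico is required at Onboarding and at Sync — holds.
The OffsitePrep can't start until after the Onboarding — holds.
There is only one room — holds.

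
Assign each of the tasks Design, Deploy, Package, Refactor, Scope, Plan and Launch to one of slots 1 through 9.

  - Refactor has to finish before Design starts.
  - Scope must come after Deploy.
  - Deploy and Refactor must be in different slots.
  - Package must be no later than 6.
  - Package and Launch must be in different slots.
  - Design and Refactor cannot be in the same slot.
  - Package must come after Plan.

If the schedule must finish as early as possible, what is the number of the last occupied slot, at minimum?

3

The precedence chain requires at least 2 distinct slots.
Could 2 slots be enough, i.e. nothing placed later than 2? No: Design must come after Refactor (at 1 or later) → {2}; Refactor must come before Design (at 2 or earlier) → {1}; Scope must come after Deploy (at 1 or later) → {2}; Deploy must come before Scope (at 2 or earlier) → {1}; Refactor can't share with Deploy (1) → nothing is left.
So 2 slots is not enough.
3 works (last occupied slot: 3): for example Launch -> 1, Package -> 2, Plan -> 1, Scope -> 3, Refactor -> 1, Design -> 2, Deploy -> 2.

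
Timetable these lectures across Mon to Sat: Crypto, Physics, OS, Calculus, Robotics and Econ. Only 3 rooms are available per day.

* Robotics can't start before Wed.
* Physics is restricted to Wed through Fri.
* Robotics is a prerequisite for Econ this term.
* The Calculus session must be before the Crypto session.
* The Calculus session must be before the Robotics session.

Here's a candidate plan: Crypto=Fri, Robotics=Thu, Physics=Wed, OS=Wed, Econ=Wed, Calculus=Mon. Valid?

Robotics is a prerequisite for Econ this term — violated.
Physics is restricted to Wed through Fri — holds.
The Calculus session must be before the Robotics session — holds.
Only 3 rooms are available per day — holds.
The Calculus session must be before the Crypto session — holds.
Robotics can't start before Wed — holds.

Invalid. Robotics is a prerequisite for Econ this term.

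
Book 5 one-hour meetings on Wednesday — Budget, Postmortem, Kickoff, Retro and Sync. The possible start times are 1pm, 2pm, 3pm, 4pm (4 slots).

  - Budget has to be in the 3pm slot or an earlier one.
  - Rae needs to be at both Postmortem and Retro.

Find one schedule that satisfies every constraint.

Retro in 2pm; Budget in 1pm; Kickoff in 1pm; Postmortem in 1pm; Sync in 1pm

Checking: Postmortem(1pm) != Retro(2pm); Budget=1pm in [1pm,3pm].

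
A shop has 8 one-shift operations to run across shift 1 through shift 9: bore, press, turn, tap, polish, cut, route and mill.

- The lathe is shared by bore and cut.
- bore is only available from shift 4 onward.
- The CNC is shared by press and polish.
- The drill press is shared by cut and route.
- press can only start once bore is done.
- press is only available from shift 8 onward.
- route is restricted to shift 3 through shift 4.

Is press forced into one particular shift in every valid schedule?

press can be shift 8 (e.g. turn=shift 1; mill=shift 1; bore=shift 4; polish=shift 1; route=shift 3; press=shift 8; cut=shift 1; tap=shift 1) or shift 9 (e.g. mill=shift 1, turn=shift 1, bore=shift 4, route=shift 3, press=shift 9, cut=shift 1, polish=shift 1, tap=shift 1).

No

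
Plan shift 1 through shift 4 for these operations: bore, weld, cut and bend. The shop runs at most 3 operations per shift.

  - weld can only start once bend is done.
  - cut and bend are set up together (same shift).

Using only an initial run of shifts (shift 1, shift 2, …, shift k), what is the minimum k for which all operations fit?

2 shifts

The precedence chain requires at least 2 distinct shifts.
With at most 3 per shift and 4 operations, at least 2 shifts are needed.
2 works (last occupied shift: shift 2): for example cut=shift 1, bore=shift 1, bend=shift 1, weld=shift 2.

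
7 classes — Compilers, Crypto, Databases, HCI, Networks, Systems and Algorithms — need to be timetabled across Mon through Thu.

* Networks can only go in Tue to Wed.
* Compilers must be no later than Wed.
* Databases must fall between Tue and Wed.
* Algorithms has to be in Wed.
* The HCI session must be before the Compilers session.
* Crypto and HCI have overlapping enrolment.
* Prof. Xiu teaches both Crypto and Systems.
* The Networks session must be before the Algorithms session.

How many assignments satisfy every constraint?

54

Splitting on Compilers: it can be Tue (18), Wed (36). Listing each branch's schedules as (Crypto, Databases, HCI, Networks, Systems, Algorithms):
Compilers=Tue: (Tue,Tue,Mon,Tue,Mon,Wed) (Tue,Tue,Mon,Tue,Wed,Wed) (Tue,Tue,Mon,Tue,Thu,Wed) (Tue,Wed,Mon,Tue,Mon,Wed) (Tue,Wed,Mon,Tue,Wed,Wed) (Tue,Wed,Mon,Tue,Thu,Wed) (Wed,Tue,Mon,Tue,Mon,Wed) (Wed,Tue,Mon,Tue,Tue,Wed) (Wed,Tue,Mon,Tue,Thu,Wed) (Wed,Wed,Mon,Tue,Mon,Wed) (Wed,Wed,Mon,Tue,Tue,Wed) (Wed,Wed,Mon,Tue,Thu,Wed) (Thu,Tue,Mon,Tue,Mon,Wed) (Thu,Tue,Mon,Tue,Tue,Wed) (Thu,Tue,Mon,Tue,Wed,Wed) (Thu,Wed,Mon,Tue,Mon,Wed) (Thu,Wed,Mon,Tue,Tue,Wed) (Thu,Wed,Mon,Tue,Wed,Wed) — 18.
Compilers=Wed: (Mon,Tue,Tue,Tue,Tue,Wed) (Mon,Tue,Tue,Tue,Wed,Wed) (Mon,Tue,Tue,Tue,Thu,Wed) (Mon,Wed,Tue,Tue,Tue,Wed) (Mon,Wed,Tue,Tue,Wed,Wed) (Mon,Wed,Tue,Tue,Thu,Wed) (Tue,Tue,Mon,Tue,Mon,Wed) (Tue,Tue,Mon,Tue,Wed,Wed) (Tue,Tue,Mon,Tue,Thu,Wed) (Tue,Wed,Mon,Tue,Mon,Wed) (Tue,Wed,Mon,Tue,Wed,Wed) (Tue,Wed,Mon,Tue,Thu,Wed) (Wed,Tue,Mon,Tue,Mon,Wed) (Wed,Tue,Mon,Tue,Tue,Wed) (Wed,Tue,Mon,Tue,Thu,Wed) (Wed,Tue,Tue,Tue,Mon,Wed) (Wed,Tue,Tue,Tue,Tue,Wed) (Wed,Tue,Tue,Tue,Thu,Wed) (Wed,Wed,Mon,Tue,Mon,Wed) (Wed,Wed,Mon,Tue,Tue,Wed) (Wed,Wed,Mon,Tue,Thu,Wed) (Wed,Wed,Tue,Tue,Mon,Wed) (Wed,Wed,Tue,Tue,Tue,Wed) (Wed,Wed,Tue,Tue,Thu,Wed) (Thu,Tue,Mon,Tue,Mon,Wed) (Thu,Tue,Mon,Tue,Tue,Wed) (Thu,Tue,Mon,Tue,Wed,Wed) (Thu,Tue,Tue,Tue,Mon,Wed) (Thu,Tue,Tue,Tue,Tue,Wed) (Thu,Tue,Tue,Tue,Wed,Wed) (Thu,Wed,Mon,Tue,Mon,Wed) (Thu,Wed,Mon,Tue,Tue,Wed) (Thu,Wed,Mon,Tue,Wed,Wed) (Thu,Wed,Tue,Tue,Mon,Wed) (Thu,Wed,Tue,Tue,Tue,Wed) (Thu,Wed,Tue,Tue,Wed,Wed) — 36.
Summing: 18 + 36 = 54.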